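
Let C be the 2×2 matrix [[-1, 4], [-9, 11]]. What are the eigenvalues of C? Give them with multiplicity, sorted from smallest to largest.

Characteristic polynomial: p(μ) = μ^2 - 10μ + 25 = (μ - 5)^2.
Roots (with multiplicity): 5, 5.

5, 5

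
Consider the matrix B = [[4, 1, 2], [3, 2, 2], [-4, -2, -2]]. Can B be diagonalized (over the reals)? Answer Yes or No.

Characteristic polynomial: p(r) = r^3 - 4r^2 + 5r - 2 = (r - 2)(r - 1)^2.
r = 1 has algebraic multiplicity 2; rank(B − 1I) = 2, so geometric multiplicity = 1.
Geometric multiplicity < algebraic multiplicity, so B is not diagonalizable.

No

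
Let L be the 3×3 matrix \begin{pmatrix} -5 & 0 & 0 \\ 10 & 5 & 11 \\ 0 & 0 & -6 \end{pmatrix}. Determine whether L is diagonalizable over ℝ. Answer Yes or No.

Characteristic polynomial: p(μ) = μ^3 + 6μ^2 - 25μ - 150 = (μ - 5)(μ + 5)(μ + 6).
All 3 eigenvalues are distinct, so L is diagonalizable.

Yes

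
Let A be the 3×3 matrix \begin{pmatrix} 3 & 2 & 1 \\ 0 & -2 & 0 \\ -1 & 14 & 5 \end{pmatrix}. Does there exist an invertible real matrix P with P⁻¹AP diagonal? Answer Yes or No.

Characteristic polynomial: p(t) = t^3 - 6t^2 + 32 = (t - 4)^2(t + 2).
t = 4 has algebraic multiplicity 2; rank(A − 4I) = 2, so geometric multiplicity = 1.
Geometric multiplicity < algebraic multiplicity, so A is not diagonalizable.

No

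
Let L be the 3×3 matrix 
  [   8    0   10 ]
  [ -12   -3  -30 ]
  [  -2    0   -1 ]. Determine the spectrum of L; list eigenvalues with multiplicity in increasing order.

Characteristic polynomial: p(r) = r^3 - 4r^2 - 9r + 36 = (r - 4)(r - 3)(r + 3).
Roots (with multiplicity): -3, 3, 4.

-3, 3, 4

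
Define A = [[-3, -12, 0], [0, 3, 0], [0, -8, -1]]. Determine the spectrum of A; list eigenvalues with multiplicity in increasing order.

Characteristic polynomial: p(s) = s^3 + s^2 - 9s - 9 = (s - 3)(s + 1)(s + 3).
Roots (with multiplicity): -3, -1, 3.

-3, -1, 3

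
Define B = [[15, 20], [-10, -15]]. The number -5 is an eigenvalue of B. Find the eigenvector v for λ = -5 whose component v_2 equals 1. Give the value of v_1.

-1

B + 5I = [[20, 20], [-10, -10]].
Solving (B + 5I)v = 0 gives the eigenspace spanned by (-1, 1).
With v_2 = 1, v = (-1, 1), so v_1 = -1.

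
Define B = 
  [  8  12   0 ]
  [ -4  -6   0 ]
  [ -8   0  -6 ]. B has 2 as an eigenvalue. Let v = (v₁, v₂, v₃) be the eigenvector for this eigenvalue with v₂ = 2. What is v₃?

B − 2I = [[6, 12, 0], [-4, -8, 0], [-8, 0, -8]].
Solving (B − 2I)v = 0 gives the eigenspace spanned by (-4, 2, 4).
With v₂ = 2, v = (-4, 2, 4), so v₃ = 4.

4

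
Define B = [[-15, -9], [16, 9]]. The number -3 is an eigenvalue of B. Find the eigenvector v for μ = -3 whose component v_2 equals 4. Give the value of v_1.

-3

B + 3I = [[-12, -9], [16, 12]].
Solving (B + 3I)v = 0 gives the eigenspace spanned by (-3, 4).
With v_2 = 4, v = (-3, 4), so v_1 = -3.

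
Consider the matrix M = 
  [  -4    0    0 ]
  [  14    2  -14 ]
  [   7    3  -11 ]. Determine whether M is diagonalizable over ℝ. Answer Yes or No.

Yes

Characteristic polynomial: p(r) = r^3 + 13r^2 + 56r + 80 = (r + 4)^2(r + 5).
r = -4 has algebraic multiplicity 2; rank(M + 4I) = 1, so geometric multiplicity = 2.
Every eigenvalue has geometric = algebraic multiplicity, so M is diagonalizable.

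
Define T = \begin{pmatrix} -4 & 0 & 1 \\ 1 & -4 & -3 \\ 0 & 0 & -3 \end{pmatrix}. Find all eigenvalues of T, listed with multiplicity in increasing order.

Characteristic polynomial: p(μ) = μ^3 + 11μ^2 + 40μ + 48 = (μ + 3)(μ + 4)^2.
Roots (with multiplicity): -4, -4, -3.

-4, -4, -3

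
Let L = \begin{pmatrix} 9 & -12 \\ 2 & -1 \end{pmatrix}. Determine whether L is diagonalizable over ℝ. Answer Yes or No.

Yes

Characteristic polynomial: p(t) = t^2 - 8t + 15 = (t - 5)(t - 3).
All 2 eigenvalues are distinct, so L is diagonalizable.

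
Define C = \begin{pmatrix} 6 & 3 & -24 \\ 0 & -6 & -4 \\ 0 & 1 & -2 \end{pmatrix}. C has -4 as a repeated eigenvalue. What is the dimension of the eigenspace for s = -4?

C + 4I = [[10, 3, -24], [0, -2, -4], [0, 1, 2]].
This matrix has rank 2, so its null space has dimension 3 − 2 = 1.

1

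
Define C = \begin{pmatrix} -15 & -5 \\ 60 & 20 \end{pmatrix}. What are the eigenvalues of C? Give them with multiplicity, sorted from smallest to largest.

Characteristic polynomial: p(t) = t^2 - 5t = t(t - 5).
Roots (with multiplicity): 0, 5.

0, 5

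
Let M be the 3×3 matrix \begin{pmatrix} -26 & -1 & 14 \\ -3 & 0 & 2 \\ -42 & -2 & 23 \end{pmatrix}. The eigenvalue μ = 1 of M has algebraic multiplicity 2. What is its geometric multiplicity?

M − 1I = [[-27, -1, 14], [-3, -1, 2], [-42, -2, 22]].
This matrix has rank 2, so its null space has dimension 3 − 2 = 1.

1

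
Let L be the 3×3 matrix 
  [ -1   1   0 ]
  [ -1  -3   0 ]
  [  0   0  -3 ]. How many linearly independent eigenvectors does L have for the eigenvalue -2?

L + 2I = [[1, 1, 0], [-1, -1, 0], [0, 0, -1]].
This matrix has rank 2, so its null space has dimension 3 − 2 = 1.

1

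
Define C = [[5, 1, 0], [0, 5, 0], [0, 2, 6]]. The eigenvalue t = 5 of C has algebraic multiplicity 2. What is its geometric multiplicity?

1

C − 5I = [[0, 1, 0], [0, 0, 0], [0, 2, 1]].
This matrix has rank 2, so its null space has dimension 3 − 2 = 1.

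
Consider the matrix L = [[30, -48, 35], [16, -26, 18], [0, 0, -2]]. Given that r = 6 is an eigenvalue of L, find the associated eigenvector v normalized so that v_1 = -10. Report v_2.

-5

L − 6I = [[24, -48, 35], [16, -32, 18], [0, 0, -8]].
Solving (L − 6I)v = 0 gives the eigenspace spanned by (-10, -5, 0).
With v_1 = -10, v = (-10, -5, 0), so v_2 = -5.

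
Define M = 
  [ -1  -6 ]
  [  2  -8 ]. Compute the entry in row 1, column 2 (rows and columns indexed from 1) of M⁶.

Characteristic polynomial: t^2 + 9t + 20 = (t + 4)(t + 5), so the eigenvalues are -5, -4.
t=-4: eigenvector (-2, -1).
t=-5: eigenvector (-3, -2).
P = [[-2, -3], [-1, -2]], D = diag(-4, -5), P⁻¹ = [[-2, 3], [1, -2]].
M⁶ = P·diag(4096, 15625)·P⁻¹ = [[-30491, 69174], [-23058, 50212]].
The requested entry is 69174.

69174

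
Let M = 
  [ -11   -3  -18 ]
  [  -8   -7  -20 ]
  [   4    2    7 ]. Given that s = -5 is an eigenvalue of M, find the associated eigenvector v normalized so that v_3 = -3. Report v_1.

6

M + 5I = [[-6, -3, -18], [-8, -2, -20], [4, 2, 12]].
Solving (M + 5I)v = 0 gives the eigenspace spanned by (6, 6, -3).
With v_3 = -3, v = (6, 6, -3), so v_1 = 6.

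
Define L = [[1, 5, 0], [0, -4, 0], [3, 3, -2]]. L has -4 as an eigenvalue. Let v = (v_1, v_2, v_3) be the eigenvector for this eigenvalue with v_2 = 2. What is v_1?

-2

L + 4I = [[5, 5, 0], [0, 0, 0], [3, 3, 2]].
Solving (L + 4I)v = 0 gives the eigenspace spanned by (-2, 2, 0).
With v_2 = 2, v = (-2, 2, 0), so v_1 = -2.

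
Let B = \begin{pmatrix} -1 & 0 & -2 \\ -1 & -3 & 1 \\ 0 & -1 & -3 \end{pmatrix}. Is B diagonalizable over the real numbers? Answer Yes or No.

Characteristic polynomial: p(r) = r^3 + 7r^2 + 16r + 12 = (r + 2)^2(r + 3).
r = -2 has algebraic multiplicity 2; rank(B + 2I) = 2, so geometric multiplicity = 1.
Geometric multiplicity < algebraic multiplicity, so B is not diagonalizable.

No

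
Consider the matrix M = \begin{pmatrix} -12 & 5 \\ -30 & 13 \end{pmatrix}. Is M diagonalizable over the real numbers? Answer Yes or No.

Yes

Characteristic polynomial: p(λ) = λ^2 - λ - 6 = (λ - 3)(λ + 2).
All 2 eigenvalues are distinct, so M is diagonalizable.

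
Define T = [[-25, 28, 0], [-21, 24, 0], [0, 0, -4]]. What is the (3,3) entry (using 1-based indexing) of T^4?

256

Characteristic polynomial: r^3 + 5r^2 - 8r - 48 = (r - 3)(r + 4)^2, so the eigenvalues are -4, -4, 3.
r=3: eigenvector (1, 1, 0).
r=-4: eigenvector (0, 0, 1).
r=-4: eigenvector (-4, -3, -2).
P = [[1, 0, -4], [1, 0, -3], [0, 1, -2]], D = diag(3, -4, -4), P⁻¹ = [[-3, 4, 0], [-2, 2, 1], [-1, 1, 0]].
T⁴ = P·diag(81, 256, 256)·P⁻¹ = [[781, -700, 0], [525, -444, 0], [0, 0, 256]].
The requested entry is 256.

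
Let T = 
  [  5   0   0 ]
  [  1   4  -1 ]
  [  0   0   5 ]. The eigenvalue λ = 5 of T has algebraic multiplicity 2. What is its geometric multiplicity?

2

T − 5I = [[0, 0, 0], [1, -1, -1], [0, 0, 0]].
This matrix has rank 1, so its null space has dimension 3 − 1 = 2.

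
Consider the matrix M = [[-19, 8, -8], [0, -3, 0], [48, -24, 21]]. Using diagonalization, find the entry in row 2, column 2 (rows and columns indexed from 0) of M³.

Characteristic polynomial: t^3 + t^2 - 21t - 45 = (t - 5)(t + 3)^2, so the eigenvalues are -3, -3, 5.
t=-3: eigenvector (1, 0, -2).
t=-3: eigenvector (-1, 1, 3).
t=5: eigenvector (-1, 0, 3).
P = [[1, -1, -1], [0, 1, 0], [-2, 3, 3]], D = diag(-3, -3, 5), P⁻¹ = [[3, 0, 1], [0, 1, 0], [2, -1, 1]].
M³ = P·diag(-27, -27, 125)·P⁻¹ = [[-331, 152, -152], [0, -27, 0], [912, -456, 429]].
The requested entry is 429.

429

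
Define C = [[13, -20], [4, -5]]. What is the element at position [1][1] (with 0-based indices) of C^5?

-11285

Characteristic polynomial: r^2 - 8r + 15 = (r - 5)(r - 3), so the eigenvalues are 3, 5.
r=5: eigenvector (5, 2).
r=3: eigenvector (2, 1).
P = [[5, 2], [2, 1]], D = diag(5, 3), P⁻¹ = [[1, -2], [-2, 5]].
C⁵ = P·diag(3125, 243)·P⁻¹ = [[14653, -28820], [5764, -11285]].
The requested entry is -11285.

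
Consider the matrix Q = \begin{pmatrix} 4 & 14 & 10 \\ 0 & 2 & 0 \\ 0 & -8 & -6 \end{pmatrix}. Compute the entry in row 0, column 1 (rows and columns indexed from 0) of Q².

4

Characteristic polynomial: r^3 - 28r + 48 = (r - 4)(r - 2)(r + 6), so the eigenvalues are -6, 2, 4.
r=4: eigenvector (1, 0, 0).
r=2: eigenvector (-2, 1, -1).
r=-6: eigenvector (-1, 0, 1).
P = [[1, -2, -1], [0, 1, 0], [0, -1, 1]], D = diag(4, 2, -6), P⁻¹ = [[1, 3, 1], [0, 1, 0], [0, 1, 1]].
Q² = P·diag(16, 4, 36)·P⁻¹ = [[16, 4, -20], [0, 4, 0], [0, 32, 36]].
The requested entry is 4.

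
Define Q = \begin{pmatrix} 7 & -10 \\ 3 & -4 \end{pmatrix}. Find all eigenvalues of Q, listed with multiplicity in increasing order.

1, 2

Characteristic polynomial: p(λ) = λ^2 - 3λ + 2 = (λ - 2)(λ - 1).
Roots (with multiplicity): 1, 2.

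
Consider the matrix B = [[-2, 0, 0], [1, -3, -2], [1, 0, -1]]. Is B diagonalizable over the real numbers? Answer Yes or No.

Characteristic polynomial: p(r) = r^3 + 6r^2 + 11r + 6 = (r + 1)(r + 2)(r + 3).
All 3 eigenvalues are distinct, so B is diagonalizable.

Yes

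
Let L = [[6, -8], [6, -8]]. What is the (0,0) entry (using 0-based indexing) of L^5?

Characteristic polynomial: μ^2 + 2μ = μ(μ + 2), so the eigenvalues are -2, 0.
μ=-2: eigenvector (1, 1).
μ=0: eigenvector (4, 3).
P = [[1, 4], [1, 3]], D = diag(-2, 0), P⁻¹ = [[-3, 4], [1, -1]].
L⁵ = P·diag(-32, 0)·P⁻¹ = [[96, -128], [96, -128]].
The requested entry is 96.

96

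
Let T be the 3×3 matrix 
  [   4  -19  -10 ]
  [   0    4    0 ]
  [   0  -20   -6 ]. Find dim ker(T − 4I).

1

T − 4I = [[0, -19, -10], [0, 0, 0], [0, -20, -10]].
This matrix has rank 2, so its null space has dimension 3 − 2 = 1.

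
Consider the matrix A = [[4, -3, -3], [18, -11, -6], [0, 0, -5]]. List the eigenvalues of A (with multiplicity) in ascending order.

Characteristic polynomial: p(s) = s^3 + 12s^2 + 45s + 50 = (s + 2)(s + 5)^2.
Roots (with multiplicity): -5, -5, -2.

-5, -5, -2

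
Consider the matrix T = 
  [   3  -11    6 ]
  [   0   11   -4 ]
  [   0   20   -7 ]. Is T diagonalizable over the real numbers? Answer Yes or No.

No

Characteristic polynomial: p(s) = s^3 - 7s^2 + 15s - 9 = (s - 3)^2(s - 1).
s = 3 has algebraic multiplicity 2; rank(T − 3I) = 2, so geometric multiplicity = 1.
Geometric multiplicity < algebraic multiplicity, so T is not diagonalizable.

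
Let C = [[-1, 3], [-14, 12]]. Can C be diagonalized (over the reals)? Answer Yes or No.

Yes

Characteristic polynomial: p(λ) = λ^2 - 11λ + 30 = (λ - 6)(λ - 5).
All 2 eigenvalues are distinct, so C is diagonalizable.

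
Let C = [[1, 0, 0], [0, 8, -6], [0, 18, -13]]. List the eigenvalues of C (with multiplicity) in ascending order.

-4, -1, 1

Characteristic polynomial: p(μ) = μ^3 + 4μ^2 - μ - 4 = (μ - 1)(μ + 1)(μ + 4).
Roots (with multiplicity): -4, -1, 1.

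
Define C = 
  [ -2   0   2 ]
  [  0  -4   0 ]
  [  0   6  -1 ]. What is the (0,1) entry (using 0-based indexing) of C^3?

Characteristic polynomial: t^3 + 7t^2 + 14t + 8 = (t + 1)(t + 2)(t + 4), so the eigenvalues are -4, -2, -1.
t=-2: eigenvector (1, 0, 0).
t=-4: eigenvector (2, 1, -2).
t=-1: eigenvector (2, 0, 1).
P = [[1, 2, 2], [0, 1, 0], [0, -2, 1]], D = diag(-2, -4, -1), P⁻¹ = [[1, -6, -2], [0, 1, 0], [0, 2, 1]].
C³ = P·diag(-8, -64, -1)·P⁻¹ = [[-8, -84, 14], [0, -64, 0], [0, 126, -1]].
The requested entry is -84.

-84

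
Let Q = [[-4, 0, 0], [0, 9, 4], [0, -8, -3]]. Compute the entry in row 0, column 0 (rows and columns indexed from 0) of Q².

Characteristic polynomial: λ^3 - 2λ^2 - 19λ + 20 = (λ - 5)(λ - 1)(λ + 4), so the eigenvalues are -4, 1, 5.
λ=-4: eigenvector (1, 0, 0).
λ=5: eigenvector (0, 1, -1).
λ=1: eigenvector (0, -1, 2).
P = [[1, 0, 0], [0, 1, -1], [0, -1, 2]], D = diag(-4, 5, 1), P⁻¹ = [[1, 0, 0], [0, 2, 1], [0, 1, 1]].
Q² = P·diag(16, 25, 1)·P⁻¹ = [[16, 0, 0], [0, 49, 24], [0, -48, -23]].
The requested entry is 16.

16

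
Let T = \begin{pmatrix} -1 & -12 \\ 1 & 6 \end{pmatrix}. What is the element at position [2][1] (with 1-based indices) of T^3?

19

Characteristic polynomial: μ^2 - 5μ + 6 = (μ - 3)(μ - 2), so the eigenvalues are 2, 3.
μ=3: eigenvector (-3, 1).
μ=2: eigenvector (4, -1).
P = [[-3, 4], [1, -1]], D = diag(3, 2), P⁻¹ = [[1, 4], [1, 3]].
T³ = P·diag(27, 8)·P⁻¹ = [[-49, -228], [19, 84]].
The requested entry is 19.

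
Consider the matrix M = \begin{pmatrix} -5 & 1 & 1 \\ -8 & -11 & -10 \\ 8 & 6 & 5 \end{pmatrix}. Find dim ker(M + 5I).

M + 5I = [[0, 1, 1], [-8, -6, -10], [8, 6, 10]].
This matrix has rank 2, so its null space has dimension 3 − 2 = 1.

1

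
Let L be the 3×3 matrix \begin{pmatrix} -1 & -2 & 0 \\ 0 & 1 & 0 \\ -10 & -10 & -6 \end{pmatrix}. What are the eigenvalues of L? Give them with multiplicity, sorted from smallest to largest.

-6, -1, 1

Characteristic polynomial: p(λ) = λ^3 + 6λ^2 - λ - 6 = (λ - 1)(λ + 1)(λ + 6).
Roots (with multiplicity): -6, -1, 1.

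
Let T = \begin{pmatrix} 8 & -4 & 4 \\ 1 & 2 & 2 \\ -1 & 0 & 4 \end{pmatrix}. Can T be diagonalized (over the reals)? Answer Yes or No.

Characteristic polynomial: p(s) = s^3 - 14s^2 + 64s - 96 = (s - 6)(s - 4)^2.
s = 4 has algebraic multiplicity 2; rank(T − 4I) = 2, so geometric multiplicity = 1.
Geometric multiplicity < algebraic multiplicity, so T is not diagonalizable.

No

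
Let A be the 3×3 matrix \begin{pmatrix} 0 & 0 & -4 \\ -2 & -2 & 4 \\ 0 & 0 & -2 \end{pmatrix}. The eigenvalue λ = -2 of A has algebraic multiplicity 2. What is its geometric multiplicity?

A + 2I = [[2, 0, -4], [-2, 0, 4], [0, 0, 0]].
This matrix has rank 1, so its null space has dimension 3 − 1 = 2.

2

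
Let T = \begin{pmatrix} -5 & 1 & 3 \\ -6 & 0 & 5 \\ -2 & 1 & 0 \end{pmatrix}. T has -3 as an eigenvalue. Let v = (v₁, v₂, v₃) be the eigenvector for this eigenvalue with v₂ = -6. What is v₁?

T + 3I = [[-2, 1, 3], [-6, 3, 5], [-2, 1, 3]].
Solving (T + 3I)v = 0 gives the eigenspace spanned by (-3, -6, 0).
With v₂ = -6, v = (-3, -6, 0), so v₁ = -3.

-3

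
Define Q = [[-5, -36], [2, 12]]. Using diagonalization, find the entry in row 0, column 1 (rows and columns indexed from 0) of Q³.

Characteristic polynomial: r^2 - 7r + 12 = (r - 4)(r - 3), so the eigenvalues are 3, 4.
r=3: eigenvector (9, -2).
r=4: eigenvector (4, -1).
P = [[9, 4], [-2, -1]], D = diag(3, 4), P⁻¹ = [[1, 4], [-2, -9]].
Q³ = P·diag(27, 64)·P⁻¹ = [[-269, -1332], [74, 360]].
The requested entry is -1332.

-1332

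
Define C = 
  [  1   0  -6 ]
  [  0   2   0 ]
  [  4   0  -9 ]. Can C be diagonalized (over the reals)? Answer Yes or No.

Yes

Characteristic polynomial: p(r) = r^3 + 6r^2 - r - 30 = (r - 2)(r + 3)(r + 5).
All 3 eigenvalues are distinct, so C is diagonalizable.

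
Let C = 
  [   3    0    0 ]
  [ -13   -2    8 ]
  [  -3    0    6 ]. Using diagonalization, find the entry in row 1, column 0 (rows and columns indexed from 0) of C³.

-259

Characteristic polynomial: r^3 - 7r^2 + 36 = (r - 6)(r - 3)(r + 2), so the eigenvalues are -2, 3, 6.
r=3: eigenvector (1, -1, 1).
r=-2: eigenvector (0, 1, 0).
r=6: eigenvector (0, 1, 1).
P = [[1, 0, 0], [-1, 1, 1], [1, 0, 1]], D = diag(3, -2, 6), P⁻¹ = [[1, 0, 0], [2, 1, -1], [-1, 0, 1]].
C³ = P·diag(27, -8, 216)·P⁻¹ = [[27, 0, 0], [-259, -8, 224], [-189, 0, 216]].
The requested entry is -259.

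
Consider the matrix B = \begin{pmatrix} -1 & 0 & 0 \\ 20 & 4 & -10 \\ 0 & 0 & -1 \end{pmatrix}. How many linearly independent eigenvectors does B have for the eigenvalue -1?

B + 1I = [[0, 0, 0], [20, 5, -10], [0, 0, 0]].
This matrix has rank 1, so its null space has dimension 3 − 1 = 2.

2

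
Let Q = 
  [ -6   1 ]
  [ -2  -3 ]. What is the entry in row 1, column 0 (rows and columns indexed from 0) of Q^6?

23058

Characteristic polynomial: s^2 + 9s + 20 = (s + 4)(s + 5), so the eigenvalues are -5, -4.
s=-5: eigenvector (1, 1).
s=-4: eigenvector (1, 2).
P = [[1, 1], [1, 2]], D = diag(-5, -4), P⁻¹ = [[2, -1], [-1, 1]].
Q⁶ = P·diag(15625, 4096)·P⁻¹ = [[27154, -11529], [23058, -7433]].
The requested entry is 23058.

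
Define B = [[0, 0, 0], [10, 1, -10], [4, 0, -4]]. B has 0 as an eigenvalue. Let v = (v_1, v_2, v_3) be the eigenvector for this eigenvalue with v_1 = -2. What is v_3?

-2

B = [[0, 0, 0], [10, 1, -10], [4, 0, -4]].
Solving (B)v = 0 gives the eigenspace spanned by (-2, 0, -2).
With v_1 = -2, v = (-2, 0, -2), so v_3 = -2.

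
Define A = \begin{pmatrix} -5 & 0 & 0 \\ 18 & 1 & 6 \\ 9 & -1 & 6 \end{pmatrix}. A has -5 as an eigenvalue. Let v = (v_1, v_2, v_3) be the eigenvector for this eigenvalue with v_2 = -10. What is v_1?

A + 5I = [[0, 0, 0], [18, 6, 6], [9, -1, 11]].
Solving (A + 5I)v = 0 gives the eigenspace spanned by (5, -10, -5).
With v_2 = -10, v = (5, -10, -5), so v_1 = 5.

5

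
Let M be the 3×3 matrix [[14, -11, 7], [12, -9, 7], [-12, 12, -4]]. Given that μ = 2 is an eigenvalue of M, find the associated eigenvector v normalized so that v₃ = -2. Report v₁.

M − 2I = [[12, -11, 7], [12, -11, 7], [-12, 12, -6]].
Solving (M − 2I)v = 0 gives the eigenspace spanned by (3, 2, -2).
With v₃ = -2, v = (3, 2, -2), so v₁ = 3.

3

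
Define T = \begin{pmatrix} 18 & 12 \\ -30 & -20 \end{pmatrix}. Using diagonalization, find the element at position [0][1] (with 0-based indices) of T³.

Characteristic polynomial: λ^2 + 2λ = λ(λ + 2), so the eigenvalues are -2, 0.
λ=-2: eigenvector (3, -5).
λ=0: eigenvector (-2, 3).
P = [[3, -2], [-5, 3]], D = diag(-2, 0), P⁻¹ = [[-3, -2], [-5, -3]].
T³ = P·diag(-8, 0)·P⁻¹ = [[72, 48], [-120, -80]].
The requested entry is 48.

48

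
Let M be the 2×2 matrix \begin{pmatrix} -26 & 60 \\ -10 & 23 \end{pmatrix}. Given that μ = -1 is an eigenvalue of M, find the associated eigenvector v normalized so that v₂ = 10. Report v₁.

24

M + 1I = [[-25, 60], [-10, 24]].
Solving (M + 1I)v = 0 gives the eigenspace spanned by (24, 10).
With v₂ = 10, v = (24, 10), so v₁ = 24.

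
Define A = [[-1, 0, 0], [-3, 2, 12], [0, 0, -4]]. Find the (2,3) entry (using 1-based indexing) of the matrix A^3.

Characteristic polynomial: μ^3 + 3μ^2 - 6μ - 8 = (μ - 2)(μ + 1)(μ + 4), so the eigenvalues are -4, -1, 2.
μ=-1: eigenvector (1, 1, 0).
μ=2: eigenvector (0, 1, 0).
μ=-4: eigenvector (0, -2, 1).
P = [[1, 0, 0], [1, 1, -2], [0, 0, 1]], D = diag(-1, 2, -4), P⁻¹ = [[1, 0, 0], [-1, 1, 2], [0, 0, 1]].
A³ = P·diag(-1, 8, -64)·P⁻¹ = [[-1, 0, 0], [-9, 8, 144], [0, 0, -64]].
The requested entry is 144.

144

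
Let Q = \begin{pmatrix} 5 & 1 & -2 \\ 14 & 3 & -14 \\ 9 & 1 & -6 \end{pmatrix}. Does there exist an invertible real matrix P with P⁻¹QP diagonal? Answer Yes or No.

Characteristic polynomial: p(s) = s^3 - 2s^2 - 15s + 36 = (s - 3)^2(s + 4).
s = 3 has algebraic multiplicity 2; rank(Q − 3I) = 2, so geometric multiplicity = 1.
Geometric multiplicity < algebraic multiplicity, so Q is not diagonalizable.

No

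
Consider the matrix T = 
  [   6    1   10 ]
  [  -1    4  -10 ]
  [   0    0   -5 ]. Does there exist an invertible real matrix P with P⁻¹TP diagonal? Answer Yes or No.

No

Characteristic polynomial: p(s) = s^3 - 5s^2 - 25s + 125 = (s - 5)^2(s + 5).
s = 5 has algebraic multiplicity 2; rank(T − 5I) = 2, so geometric multiplicity = 1.
Geometric multiplicity < algebraic multiplicity, so T is not diagonalizable.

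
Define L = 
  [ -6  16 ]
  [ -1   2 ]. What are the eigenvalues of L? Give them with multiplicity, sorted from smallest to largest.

-2, -2

Characteristic polynomial: p(λ) = λ^2 + 4λ + 4 = (λ + 2)^2.
Roots (with multiplicity): -2, -2.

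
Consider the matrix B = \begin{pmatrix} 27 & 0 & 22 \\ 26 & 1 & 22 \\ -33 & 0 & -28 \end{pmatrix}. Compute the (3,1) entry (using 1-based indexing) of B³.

-1023

Characteristic polynomial: r^3 - 31r + 30 = (r - 5)(r - 1)(r + 6), so the eigenvalues are -6, 1, 5.
r=5: eigenvector (1, 1, -1).
r=1: eigenvector (0, 1, 0).
r=-6: eigenvector (-2, -2, 3).
P = [[1, 0, -2], [1, 1, -2], [-1, 0, 3]], D = diag(5, 1, -6), P⁻¹ = [[3, 0, 2], [-1, 1, 0], [1, 0, 1]].
B³ = P·diag(125, 1, -216)·P⁻¹ = [[807, 0, 682], [806, 1, 682], [-1023, 0, -898]].
The requested entry is -1023.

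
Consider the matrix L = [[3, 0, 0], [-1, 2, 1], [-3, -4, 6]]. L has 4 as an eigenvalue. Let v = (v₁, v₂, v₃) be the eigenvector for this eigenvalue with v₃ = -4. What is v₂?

-2

L − 4I = [[-1, 0, 0], [-1, -2, 1], [-3, -4, 2]].
Solving (L − 4I)v = 0 gives the eigenspace spanned by (0, -2, -4).
With v₃ = -4, v = (0, -2, -4), so v₂ = -2.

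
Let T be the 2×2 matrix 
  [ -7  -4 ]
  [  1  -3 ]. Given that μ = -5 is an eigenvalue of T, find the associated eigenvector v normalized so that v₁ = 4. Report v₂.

-2

T + 5I = [[-2, -4], [1, 2]].
Solving (T + 5I)v = 0 gives the eigenspace spanned by (4, -2).
With v₁ = 4, v = (4, -2), so v₂ = -2.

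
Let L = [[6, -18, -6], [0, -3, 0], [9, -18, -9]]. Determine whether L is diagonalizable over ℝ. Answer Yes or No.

Characteristic polynomial: p(s) = s^3 + 6s^2 + 9s = s(s + 3)^2.
s = -3 has algebraic multiplicity 2; rank(L + 3I) = 1, so geometric multiplicity = 2.
Every eigenvalue has geometric = algebraic multiplicity, so L is diagonalizable.

Yes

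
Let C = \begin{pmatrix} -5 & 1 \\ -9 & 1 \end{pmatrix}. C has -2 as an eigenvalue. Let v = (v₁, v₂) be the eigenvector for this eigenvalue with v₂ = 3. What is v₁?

C + 2I = [[-3, 1], [-9, 3]].
Solving (C + 2I)v = 0 gives the eigenspace spanned by (1, 3).
With v₂ = 3, v = (1, 3), so v₁ = 1.

1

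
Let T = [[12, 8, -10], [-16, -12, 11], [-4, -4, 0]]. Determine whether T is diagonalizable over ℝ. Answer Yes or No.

Characteristic polynomial: p(μ) = μ^3 - 12μ - 16 = (μ - 4)(μ + 2)^2.
μ = -2 has algebraic multiplicity 2; rank(T + 2I) = 2, so geometric multiplicity = 1.
Geometric multiplicity < algebraic multiplicity, so T is not diagonalizable.

No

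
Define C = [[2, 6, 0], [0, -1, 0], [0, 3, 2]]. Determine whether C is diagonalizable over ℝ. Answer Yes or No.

Yes

Characteristic polynomial: p(λ) = λ^3 - 3λ^2 + 4 = (λ - 2)^2(λ + 1).
λ = 2 has algebraic multiplicity 2; rank(C − 2I) = 1, so geometric multiplicity = 2.
Every eigenvalue has geometric = algebraic multiplicity, so C is diagonalizable.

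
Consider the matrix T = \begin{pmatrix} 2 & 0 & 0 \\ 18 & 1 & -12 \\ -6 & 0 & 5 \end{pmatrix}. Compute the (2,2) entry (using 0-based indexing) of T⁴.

625

Characteristic polynomial: r^3 - 8r^2 + 17r - 10 = (r - 5)(r - 2)(r - 1), so the eigenvalues are 1, 2, 5.
r=2: eigenvector (1, -6, 2).
r=1: eigenvector (0, 1, 0).
r=5: eigenvector (0, -3, 1).
P = [[1, 0, 0], [-6, 1, -3], [2, 0, 1]], D = diag(2, 1, 5), P⁻¹ = [[1, 0, 0], [0, 1, 3], [-2, 0, 1]].
T⁴ = P·diag(16, 1, 625)·P⁻¹ = [[16, 0, 0], [3654, 1, -1872], [-1218, 0, 625]].
The requested entry is 625.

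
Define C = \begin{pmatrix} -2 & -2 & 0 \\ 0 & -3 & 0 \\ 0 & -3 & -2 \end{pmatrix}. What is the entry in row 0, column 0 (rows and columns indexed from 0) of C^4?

Characteristic polynomial: λ^3 + 7λ^2 + 16λ + 12 = (λ + 2)^2(λ + 3), so the eigenvalues are -3, -2, -2.
λ=-2: eigenvector (1, 0, 3).
λ=-3: eigenvector (2, 1, 3).
λ=-2: eigenvector (0, 0, 1).
P = [[1, 2, 0], [0, 1, 0], [3, 3, 1]], D = diag(-2, -3, -2), P⁻¹ = [[1, -2, 0], [0, 1, 0], [-3, 3, 1]].
C⁴ = P·diag(16, 81, 16)·P⁻¹ = [[16, 130, 0], [0, 81, 0], [0, 195, 16]].
The requested entry is 16.

16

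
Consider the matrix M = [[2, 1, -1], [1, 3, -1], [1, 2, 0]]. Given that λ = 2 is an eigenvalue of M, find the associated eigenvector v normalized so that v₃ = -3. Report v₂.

M − 2I = [[0, 1, -1], [1, 1, -1], [1, 2, -2]].
Solving (M − 2I)v = 0 gives the eigenspace spanned by (0, -3, -3).
With v₃ = -3, v = (0, -3, -3), so v₂ = -3.

-3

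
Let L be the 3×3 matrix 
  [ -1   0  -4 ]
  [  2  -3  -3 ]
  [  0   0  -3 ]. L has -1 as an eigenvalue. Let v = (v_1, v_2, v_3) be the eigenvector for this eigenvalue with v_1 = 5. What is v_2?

L + 1I = [[0, 0, -4], [2, -2, -3], [0, 0, -2]].
Solving (L + 1I)v = 0 gives the eigenspace spanned by (5, 5, 0).
With v_1 = 5, v = (5, 5, 0), so v_2 = 5.

5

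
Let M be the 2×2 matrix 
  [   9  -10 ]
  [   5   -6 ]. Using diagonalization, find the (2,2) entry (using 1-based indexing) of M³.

-66

Characteristic polynomial: λ^2 - 3λ - 4 = (λ - 4)(λ + 1), so the eigenvalues are -1, 4.
λ=4: eigenvector (2, 1).
λ=-1: eigenvector (-1, -1).
P = [[2, -1], [1, -1]], D = diag(4, -1), P⁻¹ = [[1, -1], [1, -2]].
M³ = P·diag(64, -1)·P⁻¹ = [[129, -130], [65, -66]].
The requested entry is -66.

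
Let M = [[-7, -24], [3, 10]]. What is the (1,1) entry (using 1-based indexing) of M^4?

Characteristic polynomial: s^2 - 3s + 2 = (s - 2)(s - 1), so the eigenvalues are 1, 2.
s=2: eigenvector (-8, 3).
s=1: eigenvector (-3, 1).
P = [[-8, -3], [3, 1]], D = diag(2, 1), P⁻¹ = [[1, 3], [-3, -8]].
M⁴ = P·diag(16, 1)·P⁻¹ = [[-119, -360], [45, 136]].
The requested entry is -119.

-119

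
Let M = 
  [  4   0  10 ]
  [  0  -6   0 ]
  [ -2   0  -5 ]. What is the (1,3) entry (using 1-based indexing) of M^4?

Characteristic polynomial: r^3 + 7r^2 + 6r = r(r + 1)(r + 6), so the eigenvalues are -6, -1, 0.
r=-6: eigenvector (0, 1, 0).
r=0: eigenvector (5, 0, -2).
r=-1: eigenvector (-2, 0, 1).
P = [[0, 5, -2], [1, 0, 0], [0, -2, 1]], D = diag(-6, 0, -1), P⁻¹ = [[0, 1, 0], [1, 0, 2], [2, 0, 5]].
M⁴ = P·diag(1296, 0, 1)·P⁻¹ = [[-4, 0, -10], [0, 1296, 0], [2, 0, 5]].
The requested entry is -10.

-10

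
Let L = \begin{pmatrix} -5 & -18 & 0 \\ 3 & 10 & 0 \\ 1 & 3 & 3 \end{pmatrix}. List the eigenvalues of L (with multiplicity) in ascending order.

1, 3, 4

Characteristic polynomial: p(r) = r^3 - 8r^2 + 19r - 12 = (r - 4)(r - 3)(r - 1).
Roots (with multiplicity): 1, 3, 4.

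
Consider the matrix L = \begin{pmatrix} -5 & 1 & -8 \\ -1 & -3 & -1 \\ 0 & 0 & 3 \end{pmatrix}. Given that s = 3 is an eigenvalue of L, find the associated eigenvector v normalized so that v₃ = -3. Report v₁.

L − 3I = [[-8, 1, -8], [-1, -6, -1], [0, 0, 0]].
Solving (L − 3I)v = 0 gives the eigenspace spanned by (3, 0, -3).
With v₃ = -3, v = (3, 0, -3), so v₁ = 3.

3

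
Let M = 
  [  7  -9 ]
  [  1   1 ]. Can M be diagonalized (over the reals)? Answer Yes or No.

No

Characteristic polynomial: p(μ) = μ^2 - 8μ + 16 = (μ - 4)^2.
μ = 4 has algebraic multiplicity 2; rank(M − 4I) = 1, so geometric multiplicity = 1.
Geometric multiplicity < algebraic multiplicity, so M is not diagonalizable.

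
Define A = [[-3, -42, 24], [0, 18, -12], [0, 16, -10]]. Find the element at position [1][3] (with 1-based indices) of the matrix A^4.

Characteristic polynomial: λ^3 - 5λ^2 - 12λ + 36 = (λ - 6)(λ - 2)(λ + 3), so the eigenvalues are -3, 2, 6.
λ=-3: eigenvector (1, 0, 0).
λ=2: eigenvector (6, -3, -4).
λ=6: eigenvector (-2, 1, 1).
P = [[1, 6, -2], [0, -3, 1], [0, -4, 1]], D = diag(-3, 2, 6), P⁻¹ = [[1, 2, 0], [0, 1, -1], [0, 4, -3]].
A⁴ = P·diag(81, 16, 1296)·P⁻¹ = [[81, -10110, 7680], [0, 5136, -3840], [0, 5120, -3824]].
The requested entry is 7680.

7680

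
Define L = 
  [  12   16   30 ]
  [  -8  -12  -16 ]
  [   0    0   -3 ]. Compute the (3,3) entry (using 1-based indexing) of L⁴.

Characteristic polynomial: t^3 + 3t^2 - 16t - 48 = (t - 4)(t + 3)(t + 4), so the eigenvalues are -4, -3, 4.
t=4: eigenvector (2, -1, 0).
t=-4: eigenvector (-1, 1, 0).
t=-3: eigenvector (-2, 0, 1).
P = [[2, -1, -2], [-1, 1, 0], [0, 0, 1]], D = diag(4, -4, -3), P⁻¹ = [[1, 1, 2], [1, 2, 2], [0, 0, 1]].
L⁴ = P·diag(256, 256, 81)·P⁻¹ = [[256, 0, 350], [0, 256, 0], [0, 0, 81]].
The requested entry is 81.

81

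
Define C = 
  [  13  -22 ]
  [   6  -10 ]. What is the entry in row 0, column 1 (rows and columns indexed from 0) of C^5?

Characteristic polynomial: t^2 - 3t + 2 = (t - 2)(t - 1), so the eigenvalues are 1, 2.
t=2: eigenvector (2, 1).
t=1: eigenvector (-11, -6).
P = [[2, -11], [1, -6]], D = diag(2, 1), P⁻¹ = [[6, -11], [1, -2]].
C⁵ = P·diag(32, 1)·P⁻¹ = [[373, -682], [186, -340]].
The requested entry is -682.

-682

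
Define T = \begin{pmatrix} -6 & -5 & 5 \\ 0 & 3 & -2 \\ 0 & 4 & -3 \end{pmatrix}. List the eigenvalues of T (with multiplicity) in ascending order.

-6, -1, 1

Characteristic polynomial: p(s) = s^3 + 6s^2 - s - 6 = (s - 1)(s + 1)(s + 6).
Roots (with multiplicity): -6, -1, 1.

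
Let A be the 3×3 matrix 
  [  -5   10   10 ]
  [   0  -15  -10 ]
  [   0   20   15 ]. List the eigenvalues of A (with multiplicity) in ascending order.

Characteristic polynomial: p(s) = s^3 + 5s^2 - 25s - 125 = (s - 5)(s + 5)^2.
Roots (with multiplicity): -5, -5, 5.

-5, -5, 5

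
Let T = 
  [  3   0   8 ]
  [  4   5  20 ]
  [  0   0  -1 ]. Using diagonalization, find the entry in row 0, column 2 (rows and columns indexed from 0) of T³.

56

Characteristic polynomial: μ^3 - 7μ^2 + 7μ + 15 = (μ - 5)(μ - 3)(μ + 1), so the eigenvalues are -1, 3, 5.
μ=5: eigenvector (0, 1, 0).
μ=3: eigenvector (1, -2, 0).
μ=-1: eigenvector (-2, -2, 1).
P = [[0, 1, -2], [1, -2, -2], [0, 0, 1]], D = diag(5, 3, -1), P⁻¹ = [[2, 1, 6], [1, 0, 2], [0, 0, 1]].
T³ = P·diag(125, 27, -1)·P⁻¹ = [[27, 0, 56], [196, 125, 644], [0, 0, -1]].
The requested entry is 56.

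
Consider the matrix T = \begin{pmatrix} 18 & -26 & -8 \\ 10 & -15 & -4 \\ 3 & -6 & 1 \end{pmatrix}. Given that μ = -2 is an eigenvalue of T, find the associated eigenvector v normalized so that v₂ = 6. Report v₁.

T + 2I = [[20, -26, -8], [10, -13, -4], [3, -6, 3]].
Solving (T + 2I)v = 0 gives the eigenspace spanned by (9, 6, 3).
With v₂ = 6, v = (9, 6, 3), so v₁ = 9.

9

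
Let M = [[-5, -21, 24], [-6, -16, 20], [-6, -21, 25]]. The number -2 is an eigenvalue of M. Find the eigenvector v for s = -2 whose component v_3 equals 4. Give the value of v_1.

4

M + 2I = [[-3, -21, 24], [-6, -14, 20], [-6, -21, 27]].
Solving (M + 2I)v = 0 gives the eigenspace spanned by (4, 4, 4).
With v_3 = 4, v = (4, 4, 4), so v_1 = 4.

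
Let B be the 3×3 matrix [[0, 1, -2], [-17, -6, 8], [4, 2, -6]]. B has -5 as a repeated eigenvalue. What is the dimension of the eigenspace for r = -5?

B + 5I = [[5, 1, -2], [-17, -1, 8], [4, 2, -1]].
This matrix has rank 2, so its null space has dimension 3 − 2 = 1.

1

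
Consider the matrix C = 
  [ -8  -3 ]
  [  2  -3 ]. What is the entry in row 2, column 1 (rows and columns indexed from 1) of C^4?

Characteristic polynomial: s^2 + 11s + 30 = (s + 5)(s + 6), so the eigenvalues are -6, -5.
s=-6: eigenvector (3, -2).
s=-5: eigenvector (-1, 1).
P = [[3, -1], [-2, 1]], D = diag(-6, -5), P⁻¹ = [[1, 1], [2, 3]].
C⁴ = P·diag(1296, 625)·P⁻¹ = [[2638, 2013], [-1342, -717]].
The requested entry is -1342.

-1342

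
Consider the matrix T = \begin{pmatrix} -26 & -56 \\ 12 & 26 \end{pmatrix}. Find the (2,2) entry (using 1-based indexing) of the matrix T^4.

Characteristic polynomial: s^2 - 4 = (s - 2)(s + 2), so the eigenvalues are -2, 2.
s=2: eigenvector (-2, 1).
s=-2: eigenvector (7, -3).
P = [[-2, 7], [1, -3]], D = diag(2, -2), P⁻¹ = [[3, 7], [1, 2]].
T⁴ = P·diag(16, 16)·P⁻¹ = [[16, 0], [0, 16]].
The requested entry is 16.

16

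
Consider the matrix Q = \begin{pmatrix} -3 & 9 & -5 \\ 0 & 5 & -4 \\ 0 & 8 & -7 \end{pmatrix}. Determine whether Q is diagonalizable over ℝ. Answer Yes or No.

Characteristic polynomial: p(μ) = μ^3 + 5μ^2 + 3μ - 9 = (μ - 1)(μ + 3)^2.
μ = -3 has algebraic multiplicity 2; rank(Q + 3I) = 2, so geometric multiplicity = 1.
Geometric multiplicity < algebraic multiplicity, so Q is not diagonalizable.

No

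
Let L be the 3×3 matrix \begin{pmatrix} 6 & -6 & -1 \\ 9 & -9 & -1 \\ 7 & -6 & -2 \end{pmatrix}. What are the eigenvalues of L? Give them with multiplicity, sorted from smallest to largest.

Characteristic polynomial: p(s) = s^3 + 5s^2 + 7s + 3 = (s + 1)^2(s + 3).
Roots (with multiplicity): -3, -1, -1.

-3, -1, -1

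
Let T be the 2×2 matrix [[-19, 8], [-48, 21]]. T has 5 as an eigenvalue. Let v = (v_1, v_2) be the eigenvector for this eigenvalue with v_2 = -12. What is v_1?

-4

T − 5I = [[-24, 8], [-48, 16]].
Solving (T − 5I)v = 0 gives the eigenspace spanned by (-4, -12).
With v_2 = -12, v = (-4, -12), so v_1 = -4.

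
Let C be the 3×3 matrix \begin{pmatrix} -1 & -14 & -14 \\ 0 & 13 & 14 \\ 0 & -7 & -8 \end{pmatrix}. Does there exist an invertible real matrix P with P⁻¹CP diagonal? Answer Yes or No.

Yes

Characteristic polynomial: p(λ) = λ^3 - 4λ^2 - 11λ - 6 = (λ - 6)(λ + 1)^2.
λ = -1 has algebraic multiplicity 2; rank(C + 1I) = 1, so geometric multiplicity = 2.
Every eigenvalue has geometric = algebraic multiplicity, so C is diagonalizable.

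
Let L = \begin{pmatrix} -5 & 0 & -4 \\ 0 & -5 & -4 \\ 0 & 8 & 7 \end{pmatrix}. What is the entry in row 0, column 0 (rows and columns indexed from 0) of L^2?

25

Characteristic polynomial: s^3 + 3s^2 - 13s - 15 = (s - 3)(s + 1)(s + 5), so the eigenvalues are -5, -1, 3.
s=-1: eigenvector (-1, -1, 1).
s=3: eigenvector (-1, -1, 2).
s=-5: eigenvector (1, 0, 0).
P = [[-1, -1, 1], [-1, -1, 0], [1, 2, 0]], D = diag(-1, 3, -5), P⁻¹ = [[0, -2, -1], [0, 1, 1], [1, -1, 0]].
L² = P·diag(1, 9, 25)·P⁻¹ = [[25, -32, -8], [0, -7, -8], [0, 16, 17]].
The requested entry is 25.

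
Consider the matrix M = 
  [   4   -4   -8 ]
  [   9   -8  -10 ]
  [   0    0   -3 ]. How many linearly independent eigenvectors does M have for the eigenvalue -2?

M + 2I = [[6, -4, -8], [9, -6, -10], [0, 0, -1]].
This matrix has rank 2, so its null space has dimension 3 − 2 = 1.

1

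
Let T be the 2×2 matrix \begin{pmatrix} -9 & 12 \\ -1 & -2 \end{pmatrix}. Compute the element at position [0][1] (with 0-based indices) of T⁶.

Characteristic polynomial: λ^2 + 11λ + 30 = (λ + 5)(λ + 6), so the eigenvalues are -6, -5.
λ=-6: eigenvector (4, 1).
λ=-5: eigenvector (3, 1).
P = [[4, 3], [1, 1]], D = diag(-6, -5), P⁻¹ = [[1, -3], [-1, 4]].
T⁶ = P·diag(46656, 15625)·P⁻¹ = [[139749, -372372], [31031, -77468]].
The requested entry is -372372.

-372372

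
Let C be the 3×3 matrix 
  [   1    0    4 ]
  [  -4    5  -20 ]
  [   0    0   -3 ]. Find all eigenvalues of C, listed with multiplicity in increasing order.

Characteristic polynomial: p(r) = r^3 - 3r^2 - 13r + 15 = (r - 5)(r - 1)(r + 3).
Roots (with multiplicity): -3, 1, 5.

-3, 1, 5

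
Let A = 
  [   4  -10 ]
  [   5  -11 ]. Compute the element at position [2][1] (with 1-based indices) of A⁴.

Characteristic polynomial: μ^2 + 7μ + 6 = (μ + 1)(μ + 6), so the eigenvalues are -6, -1.
μ=-1: eigenvector (2, 1).
μ=-6: eigenvector (-1, -1).
P = [[2, -1], [1, -1]], D = diag(-1, -6), P⁻¹ = [[1, -1], [1, -2]].
A⁴ = P·diag(1, 1296)·P⁻¹ = [[-1294, 2590], [-1295, 2591]].
The requested entry is -1295.

-1295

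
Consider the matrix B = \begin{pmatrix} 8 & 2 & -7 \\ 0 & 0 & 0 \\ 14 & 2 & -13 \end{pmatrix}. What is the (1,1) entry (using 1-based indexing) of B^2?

-34

Characteristic polynomial: t^3 + 5t^2 - 6t = t(t - 1)(t + 6), so the eigenvalues are -6, 0, 1.
t=0: eigenvector (-2, 1, -2).
t=1: eigenvector (1, 0, 1).
t=-6: eigenvector (1, 0, 2).
P = [[-2, 1, 1], [1, 0, 0], [-2, 1, 2]], D = diag(0, 1, -6), P⁻¹ = [[0, 1, 0], [2, 2, -1], [-1, 0, 1]].
B² = P·diag(0, 1, 36)·P⁻¹ = [[-34, 2, 35], [0, 0, 0], [-70, 2, 71]].
The requested entry is -34.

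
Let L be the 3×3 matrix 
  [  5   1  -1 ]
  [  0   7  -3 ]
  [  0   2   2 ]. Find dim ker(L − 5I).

1

L − 5I = [[0, 1, -1], [0, 2, -3], [0, 2, -3]].
This matrix has rank 2, so its null space has dimension 3 − 2 = 1.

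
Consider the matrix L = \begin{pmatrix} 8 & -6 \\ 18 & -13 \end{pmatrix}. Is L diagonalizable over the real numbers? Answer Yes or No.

Characteristic polynomial: p(μ) = μ^2 + 5μ + 4 = (μ + 1)(μ + 4).
All 2 eigenvalues are distinct, so L is diagonalizable.

Yes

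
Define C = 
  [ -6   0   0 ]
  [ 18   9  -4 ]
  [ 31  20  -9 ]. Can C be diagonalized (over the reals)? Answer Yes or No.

Yes

Characteristic polynomial: p(μ) = μ^3 + 6μ^2 - μ - 6 = (μ - 1)(μ + 1)(μ + 6).
All 3 eigenvalues are distinct, so C is diagonalizable.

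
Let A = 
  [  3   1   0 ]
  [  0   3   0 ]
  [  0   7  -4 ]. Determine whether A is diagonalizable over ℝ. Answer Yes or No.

No

Characteristic polynomial: p(λ) = λ^3 - 2λ^2 - 15λ + 36 = (λ - 3)^2(λ + 4).
λ = 3 has algebraic multiplicity 2; rank(A − 3I) = 2, so geometric multiplicity = 1.
Geometric multiplicity < algebraic multiplicity, so A is not diagonalizable.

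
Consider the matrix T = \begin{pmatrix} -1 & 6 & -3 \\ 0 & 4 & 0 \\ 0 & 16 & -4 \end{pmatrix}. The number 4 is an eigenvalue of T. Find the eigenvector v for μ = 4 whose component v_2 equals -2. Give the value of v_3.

T − 4I = [[-5, 6, -3], [0, 0, 0], [0, 16, -8]].
Solving (T − 4I)v = 0 gives the eigenspace spanned by (0, -2, -4).
With v_2 = -2, v = (0, -2, -4), so v_3 = -4.

-4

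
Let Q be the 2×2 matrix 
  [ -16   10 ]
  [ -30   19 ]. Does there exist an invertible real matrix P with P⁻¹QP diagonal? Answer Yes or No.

Characteristic polynomial: p(μ) = μ^2 - 3μ - 4 = (μ - 4)(μ + 1).
All 2 eigenvalues are distinct, so Q is diagonalizable.

Yes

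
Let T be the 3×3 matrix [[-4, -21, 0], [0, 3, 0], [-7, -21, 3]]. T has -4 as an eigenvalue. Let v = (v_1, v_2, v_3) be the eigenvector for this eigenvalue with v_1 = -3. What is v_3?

-3

T + 4I = [[0, -21, 0], [0, 7, 0], [-7, -21, 7]].
Solving (T + 4I)v = 0 gives the eigenspace spanned by (-3, 0, -3).
With v_1 = -3, v = (-3, 0, -3), so v_3 = -3.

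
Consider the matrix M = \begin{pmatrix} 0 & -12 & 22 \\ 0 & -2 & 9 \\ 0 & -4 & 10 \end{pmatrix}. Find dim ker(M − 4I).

1

M − 4I = [[-4, -12, 22], [0, -6, 9], [0, -4, 6]].
This matrix has rank 2, so its null space has dimension 3 − 2 = 1.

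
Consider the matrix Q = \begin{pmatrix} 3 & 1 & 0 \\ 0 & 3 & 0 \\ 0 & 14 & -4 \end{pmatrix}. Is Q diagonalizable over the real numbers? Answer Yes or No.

Characteristic polynomial: p(r) = r^3 - 2r^2 - 15r + 36 = (r - 3)^2(r + 4).
r = 3 has algebraic multiplicity 2; rank(Q − 3I) = 2, so geometric multiplicity = 1.
Geometric multiplicity < algebraic multiplicity, so Q is not diagonalizable.

No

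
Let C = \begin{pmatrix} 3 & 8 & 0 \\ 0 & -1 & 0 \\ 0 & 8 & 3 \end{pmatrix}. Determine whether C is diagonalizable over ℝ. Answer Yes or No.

Yes

Characteristic polynomial: p(λ) = λ^3 - 5λ^2 + 3λ + 9 = (λ - 3)^2(λ + 1).
λ = 3 has algebraic multiplicity 2; rank(C − 3I) = 1, so geometric multiplicity = 2.
Every eigenvalue has geometric = algebraic multiplicity, so C is diagonalizable.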